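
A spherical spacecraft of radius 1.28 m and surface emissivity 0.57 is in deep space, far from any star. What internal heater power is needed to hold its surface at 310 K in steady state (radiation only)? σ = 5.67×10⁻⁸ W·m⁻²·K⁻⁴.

P = εσ·4πr²·T⁴.
4πr² = 20.59 m²; T⁴ = 9.235×10⁹ K⁴.
P = 0.57·5.67×10⁻⁸·20.59·9.235×10⁹.

P ≈ 6150 W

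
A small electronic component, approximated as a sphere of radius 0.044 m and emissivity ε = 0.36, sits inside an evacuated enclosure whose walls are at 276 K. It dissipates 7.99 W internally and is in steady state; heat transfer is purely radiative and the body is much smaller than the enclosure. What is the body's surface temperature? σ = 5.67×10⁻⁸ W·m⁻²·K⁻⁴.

T ≈ 385 K

For a small grey body in a large enclosure, net radiated power = εσA(T⁴ − T_w⁴).
Steady state: P = εσA(T⁴ − T_w⁴) with A = 4πr² = 0.02433 m².
T⁴ = P/(εσA) + T_w⁴ = 7.99/(0.36·5.67×10⁻⁸·0.02433) + (276)⁴
    = 1.609×10¹⁰ + 5.803×10⁹ = 2.189×10¹⁰ K⁴.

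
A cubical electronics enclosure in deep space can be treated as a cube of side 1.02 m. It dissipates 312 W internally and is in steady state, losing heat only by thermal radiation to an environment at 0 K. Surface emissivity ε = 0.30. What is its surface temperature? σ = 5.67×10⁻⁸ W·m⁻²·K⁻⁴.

Steady state: internal power = radiated power, P = εσA T⁴.
Radiating area A = 6L² = 6.242 m².
T⁴ = P/(εσA) = 312/(0.30·5.67×10⁻⁸·6.242) = 2.938×10⁹ K⁴.
T = (2.938×10⁹)^(1/4).

T ≈ 233 K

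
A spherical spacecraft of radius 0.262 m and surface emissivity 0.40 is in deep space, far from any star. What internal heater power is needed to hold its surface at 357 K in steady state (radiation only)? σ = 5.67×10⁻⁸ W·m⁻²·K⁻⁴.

P ≈ 318 W

P = εσ·4πr²·T⁴.
4πr² = 0.8626 m²; T⁴ = 1.624×10¹⁰ K⁴.
P = 0.40·5.67×10⁻⁸·0.8626·1.624×10¹⁰.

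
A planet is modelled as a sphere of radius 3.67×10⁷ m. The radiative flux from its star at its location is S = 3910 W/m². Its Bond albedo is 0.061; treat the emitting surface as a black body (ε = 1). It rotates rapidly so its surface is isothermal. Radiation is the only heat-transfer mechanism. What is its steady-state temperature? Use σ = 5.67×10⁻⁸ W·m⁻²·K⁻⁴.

At equilibrium, absorbed power = emitted power.
Absorbing cross-section = πr² = 4.231×10¹⁵ m²; emitting surface = 4πr² = 1.693×10¹⁶ m² (ratio 4).
(1−a)S·A_cross = εσ·A_surf·T⁴  ⇒  T⁴ = (1−a)S/(4σ).
T⁴ = 0.939·3910/(4·5.67×10⁻⁸) = 1.619×10¹⁰ K⁴.
T = (1.619×10¹⁰)^(1/4).

T ≈ 357 K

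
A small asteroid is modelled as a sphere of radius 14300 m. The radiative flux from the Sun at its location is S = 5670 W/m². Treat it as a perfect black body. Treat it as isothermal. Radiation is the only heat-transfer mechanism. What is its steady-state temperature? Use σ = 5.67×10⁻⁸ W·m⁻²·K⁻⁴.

T ≈ 398 K

At equilibrium, absorbed power = emitted power.
Absorbing cross-section = πr² = 6.424×10⁸ m²; emitting surface = 4πr² = 2.570×10⁹ m² (ratio 4).
S·A_cross = εσ·A_surf·T⁴  ⇒  T⁴ = S/(4σ).
T⁴ = 1.00·5670/(4·5.67×10⁻⁸) = 2.500×10¹⁰ K⁴.
T = (2.500×10¹⁰)^(1/4).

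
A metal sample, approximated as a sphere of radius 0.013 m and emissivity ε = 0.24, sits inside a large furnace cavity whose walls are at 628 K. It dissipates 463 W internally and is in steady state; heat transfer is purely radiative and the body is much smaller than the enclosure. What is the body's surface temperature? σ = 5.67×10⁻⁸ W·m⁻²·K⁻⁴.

For a small grey body in a large enclosure, net radiated power = εσA(T⁴ − T_w⁴).
Steady state: P = εσA(T⁴ − T_w⁴) with A = 4πr² = 0.002124 m².
T⁴ = P/(εσA) + T_w⁴ = 463/(0.24·5.67×10⁻⁸·0.002124) + (628)⁴
    = 1.602×10¹³ + 1.555×10¹¹ = 1.618×10¹³ K⁴.

T ≈ 2010 K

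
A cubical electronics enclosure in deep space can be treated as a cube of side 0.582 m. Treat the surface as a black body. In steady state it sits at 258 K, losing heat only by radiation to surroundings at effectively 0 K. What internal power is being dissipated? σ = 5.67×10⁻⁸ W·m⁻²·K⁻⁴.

P ≈ 511 W

Steady state: P = εσA T⁴.
A = 6L² = 2.032 m²; T⁴ = (258)⁴ = 4.431×10⁹ K⁴.
P = 1.0 × 5.67×10⁻⁸ × 2.032 × 4.431×10⁹.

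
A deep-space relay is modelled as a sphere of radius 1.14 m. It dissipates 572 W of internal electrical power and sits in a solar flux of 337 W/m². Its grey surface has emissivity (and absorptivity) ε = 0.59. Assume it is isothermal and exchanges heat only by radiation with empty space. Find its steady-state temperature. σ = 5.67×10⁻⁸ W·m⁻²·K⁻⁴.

At steady state, absorbed solar power + internal power = radiated power.
Absorbed: α·S·A_cross = 0.59·337·4.083 = 811.8 W (cross-section πr²).
Total input = 811.8 + 572 = 1384 W.
Radiated: εσ·A_surf·T⁴ with A_surf = 4πr² = 16.33 m².
T⁴ = 1384/(0.59·5.67×10⁻⁸·16.33) = 2.533×10⁹ K⁴.

T ≈ 224 K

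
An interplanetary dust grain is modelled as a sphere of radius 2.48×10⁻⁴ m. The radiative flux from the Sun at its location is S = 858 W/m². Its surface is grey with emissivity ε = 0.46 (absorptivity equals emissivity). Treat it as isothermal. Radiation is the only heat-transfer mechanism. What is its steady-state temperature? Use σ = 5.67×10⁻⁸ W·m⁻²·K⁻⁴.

At equilibrium, absorbed power = emitted power.
Absorbing cross-section = πr² = 1.932×10⁻⁷ m²; emitting surface = 4πr² = 7.729×10⁻⁷ m² (ratio 4).
εS·A_cross = εσ·A_surf·T⁴  ⇒  T⁴ = S/(4σ)   (ε cancels).
T⁴ = 858/(4·5.67×10⁻⁸) = 3.783×10⁹ K⁴.
T = (3.783×10⁹)^(1/4).

T ≈ 248 K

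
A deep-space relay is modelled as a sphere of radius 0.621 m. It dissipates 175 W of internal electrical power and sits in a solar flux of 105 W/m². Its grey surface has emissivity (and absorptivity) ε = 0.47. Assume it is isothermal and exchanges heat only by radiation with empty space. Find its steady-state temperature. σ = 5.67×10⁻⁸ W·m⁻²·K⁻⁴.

At steady state, absorbed solar power + internal power = radiated power.
Absorbed: α·S·A_cross = 0.47·105·1.212 = 59.79 W (cross-section πr²).
Total input = 59.79 + 175 = 234.8 W.
Radiated: εσ·A_surf·T⁴ with A_surf = 4πr² = 4.846 m².
T⁴ = 234.8/(0.47·5.67×10⁻⁸·4.846) = 1.818×10⁹ K⁴.

T ≈ 206 K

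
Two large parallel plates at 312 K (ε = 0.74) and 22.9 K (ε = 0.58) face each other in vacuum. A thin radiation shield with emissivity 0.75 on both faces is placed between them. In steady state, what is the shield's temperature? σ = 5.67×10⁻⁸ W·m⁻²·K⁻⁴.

In steady state the net flux on the hot side equals that on the cold side.
σ(T₁⁴−T_s⁴)/D₁ = σ(T_s⁴−T₂⁴)/D₂, with D₁ = 1/ε₁+1/ε_s−1 = 1.685, D₂ = 1/ε_s+1/ε₂−1 = 2.057.
Solve for T_s⁴: T_s⁴ = (D₂·T₁⁴ + D₁·T₂⁴)/(D₁+D₂) = 5.210×10⁹ K⁴.

T_s ≈ 269 K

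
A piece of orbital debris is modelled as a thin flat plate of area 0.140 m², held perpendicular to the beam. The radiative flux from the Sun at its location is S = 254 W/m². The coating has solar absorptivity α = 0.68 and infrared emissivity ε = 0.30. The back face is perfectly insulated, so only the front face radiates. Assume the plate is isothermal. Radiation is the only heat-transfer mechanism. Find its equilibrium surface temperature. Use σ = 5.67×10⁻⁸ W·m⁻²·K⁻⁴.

At equilibrium, absorbed power = emitted power.
Absorbing cross-section = A = 0.1400 m²; emitting surface = A = 0.1400 m² (ratio 1).
αS·A_cross = εσ·A_surf·T⁴  ⇒  T⁴ = αS/(ε·1σ).
T⁴ = 0.680·254/(0.30·1·5.67×10⁻⁸) = 1.015×10¹⁰ K⁴.
T = (1.015×10¹⁰)^(1/4).

T ≈ 317 K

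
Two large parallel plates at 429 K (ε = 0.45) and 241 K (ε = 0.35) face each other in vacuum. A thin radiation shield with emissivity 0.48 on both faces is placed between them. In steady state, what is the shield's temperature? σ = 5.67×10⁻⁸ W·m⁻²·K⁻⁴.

In steady state the net flux on the hot side equals that on the cold side.
σ(T₁⁴−T_s⁴)/D₁ = σ(T_s⁴−T₂⁴)/D₂, with D₁ = 1/ε₁+1/ε_s−1 = 3.306, D₂ = 1/ε_s+1/ε₂−1 = 3.940.
Solve for T_s⁴: T_s⁴ = (D₂·T₁⁴ + D₁·T₂⁴)/(D₁+D₂) = 1.996×10¹⁰ K⁴.

T_s ≈ 376 K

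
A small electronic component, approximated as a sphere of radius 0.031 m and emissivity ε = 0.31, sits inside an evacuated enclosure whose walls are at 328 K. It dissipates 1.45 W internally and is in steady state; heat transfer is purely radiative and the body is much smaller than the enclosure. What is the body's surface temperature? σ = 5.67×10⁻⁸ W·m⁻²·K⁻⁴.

For a small grey body in a large enclosure, net radiated power = εσA(T⁴ − T_w⁴).
Steady state: P = εσA(T⁴ − T_w⁴) with A = 4πr² = 0.01208 m².
T⁴ = P/(εσA) + T_w⁴ = 1.45/(0.31·5.67×10⁻⁸·0.01208) + (328)⁴
    = 6.831×10⁹ + 1.157×10¹⁰ = 1.841×10¹⁰ K⁴.

T ≈ 368 K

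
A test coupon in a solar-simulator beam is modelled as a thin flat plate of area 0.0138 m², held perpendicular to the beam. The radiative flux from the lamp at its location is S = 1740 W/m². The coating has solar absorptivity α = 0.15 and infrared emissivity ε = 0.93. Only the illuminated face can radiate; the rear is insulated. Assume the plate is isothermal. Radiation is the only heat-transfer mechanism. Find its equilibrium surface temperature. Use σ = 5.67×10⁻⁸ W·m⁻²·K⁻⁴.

At equilibrium, absorbed power = emitted power.
Absorbing cross-section = A = 0.01380 m²; emitting surface = A = 0.01380 m² (ratio 1).
αS·A_cross = εσ·A_surf·T⁴  ⇒  T⁴ = αS/(ε·1σ).
T⁴ = 0.150·1740/(0.93·1·5.67×10⁻⁸) = 4.950×10⁹ K⁴.
T = (4.950×10⁹)^(1/4).

T ≈ 265 K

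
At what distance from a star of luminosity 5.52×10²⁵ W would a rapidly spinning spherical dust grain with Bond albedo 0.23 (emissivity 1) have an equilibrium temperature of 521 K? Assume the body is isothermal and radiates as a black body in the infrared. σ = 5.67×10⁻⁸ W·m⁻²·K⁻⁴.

d ≈ 1.42×10¹⁰ m

For an isothermal black-emitting sphere, (1−a)S·πr² = σ·4πr²·T⁴ ⇒ S = 4σT⁴/(1−a).
S = 4·5.67×10⁻⁸·(521)⁴/0.770 = 21700 W/m².
Flux falls as S = L/(4πd²), so d = √(L/(4πS)) = √(5.52×10²⁵/(4π·21700)).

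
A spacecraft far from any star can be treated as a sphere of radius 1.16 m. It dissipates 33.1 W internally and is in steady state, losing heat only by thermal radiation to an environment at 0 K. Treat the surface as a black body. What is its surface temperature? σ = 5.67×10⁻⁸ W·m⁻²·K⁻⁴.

Steady state: internal power = radiated power, P = εσA T⁴.
Radiating area A = 4πr² = 16.91 m².
T⁴ = P/(εσA) = 33.1/(1.0·5.67×10⁻⁸·16.91) = 3.452×10⁷ K⁴.
T = (3.452×10⁷)^(1/4).

T ≈ 76.7 K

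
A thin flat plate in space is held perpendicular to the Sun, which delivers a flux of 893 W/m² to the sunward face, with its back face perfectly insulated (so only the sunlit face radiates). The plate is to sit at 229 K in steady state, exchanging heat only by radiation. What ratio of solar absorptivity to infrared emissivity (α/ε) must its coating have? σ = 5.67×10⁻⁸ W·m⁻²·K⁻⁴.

Balance: αS·A = εσ·1A·T⁴ ⇒ α/ε = σT⁴/S.
α/ε = 5.67×10⁻⁸·(229)⁴/893 = 5.67×10⁻⁸·2.750×10⁹/893.

α/ε ≈ 0.175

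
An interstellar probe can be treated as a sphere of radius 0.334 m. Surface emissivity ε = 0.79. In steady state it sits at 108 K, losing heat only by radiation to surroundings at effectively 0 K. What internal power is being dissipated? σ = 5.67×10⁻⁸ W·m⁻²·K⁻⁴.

P ≈ 8.54 W

Steady state: P = εσA T⁴.
A = 4πr² = 1.402 m²; T⁴ = (108)⁴ = 1.360×10⁸ K⁴.
P = 0.79 × 5.67×10⁻⁸ × 1.402 × 1.360×10⁸.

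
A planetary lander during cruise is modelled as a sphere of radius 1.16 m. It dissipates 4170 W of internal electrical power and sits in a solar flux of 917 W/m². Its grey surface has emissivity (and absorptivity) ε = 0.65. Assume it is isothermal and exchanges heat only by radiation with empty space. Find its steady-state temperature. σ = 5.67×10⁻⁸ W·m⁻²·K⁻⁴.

At steady state, absorbed solar power + internal power = radiated power.
Absorbed: α·S·A_cross = 0.65·917·4.227 = 2520 W (cross-section πr²).
Total input = 2520 + 4170 = 6690 W.
Radiated: εσ·A_surf·T⁴ with A_surf = 4πr² = 16.91 m².
T⁴ = 6690/(0.65·5.67×10⁻⁸·16.91) = 1.073×10¹⁰ K⁴.

T ≈ 322 K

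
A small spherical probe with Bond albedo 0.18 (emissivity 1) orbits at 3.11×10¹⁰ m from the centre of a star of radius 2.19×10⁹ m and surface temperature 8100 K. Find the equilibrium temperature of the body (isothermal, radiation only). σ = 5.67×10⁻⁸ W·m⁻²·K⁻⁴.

The star's surface emits σT_*⁴; at distance d the flux is S = σT_*⁴(R_*/d)².
S = 5.67×10⁻⁸·(8100)⁴·(2.19×10⁹/3.11×10¹⁰)² = 1.210×10⁶ W/m².
For an isothermal sphere T⁴ = (1−a)S/(4σ) = 4.376×10¹² K⁴.

T ≈ 1450 K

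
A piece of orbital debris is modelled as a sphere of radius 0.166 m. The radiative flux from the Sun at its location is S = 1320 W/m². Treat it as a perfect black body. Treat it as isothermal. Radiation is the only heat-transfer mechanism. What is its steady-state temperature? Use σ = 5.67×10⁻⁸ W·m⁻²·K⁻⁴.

At equilibrium, absorbed power = emitted power.
Absorbing cross-section = πr² = 0.08657 m²; emitting surface = 4πr² = 0.3463 m² (ratio 4).
S·A_cross = εσ·A_surf·T⁴  ⇒  T⁴ = S/(4σ).
T⁴ = 1.00·1320/(4·5.67×10⁻⁸) = 5.820×10⁹ K⁴.
T = (5.820×10⁹)^(1/4).

T ≈ 276 K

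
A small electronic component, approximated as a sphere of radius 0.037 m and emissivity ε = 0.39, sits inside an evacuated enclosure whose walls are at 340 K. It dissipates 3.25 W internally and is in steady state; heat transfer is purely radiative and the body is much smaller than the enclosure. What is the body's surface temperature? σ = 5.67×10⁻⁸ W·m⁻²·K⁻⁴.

For a small grey body in a large enclosure, net radiated power = εσA(T⁴ − T_w⁴).
Steady state: P = εσA(T⁴ − T_w⁴) with A = 4πr² = 0.01720 m².
T⁴ = P/(εσA) + T_w⁴ = 3.25/(0.39·5.67×10⁻⁸·0.01720) + (340)⁴
    = 8.543×10⁹ + 1.336×10¹⁰ = 2.191×10¹⁰ K⁴.

T ≈ 385 K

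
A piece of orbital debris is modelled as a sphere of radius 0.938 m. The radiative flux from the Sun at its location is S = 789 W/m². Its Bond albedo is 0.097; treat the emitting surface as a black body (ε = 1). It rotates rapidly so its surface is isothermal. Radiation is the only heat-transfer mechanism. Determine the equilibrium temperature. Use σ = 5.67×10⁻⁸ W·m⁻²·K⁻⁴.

T ≈ 237 K

At equilibrium, absorbed power = emitted power.
Absorbing cross-section = πr² = 2.764 m²; emitting surface = 4πr² = 11.06 m² (ratio 4).
(1−a)S·A_cross = εσ·A_surf·T⁴  ⇒  T⁴ = (1−a)S/(4σ).
T⁴ = 0.903·789/(4·5.67×10⁻⁸) = 3.141×10⁹ K⁴.
T = (3.141×10⁹)^(1/4).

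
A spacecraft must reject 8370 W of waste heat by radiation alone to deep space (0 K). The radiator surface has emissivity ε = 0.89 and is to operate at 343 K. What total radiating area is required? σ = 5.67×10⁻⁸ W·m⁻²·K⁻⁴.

P = εσA T⁴ ⇒ A = P/(εσT⁴).
T⁴ = 1.384×10¹⁰ K⁴.
A = 8370/(0.89 × 5.67×10⁻⁸ × 1.384×10¹⁰).

A ≈ 12.0 m²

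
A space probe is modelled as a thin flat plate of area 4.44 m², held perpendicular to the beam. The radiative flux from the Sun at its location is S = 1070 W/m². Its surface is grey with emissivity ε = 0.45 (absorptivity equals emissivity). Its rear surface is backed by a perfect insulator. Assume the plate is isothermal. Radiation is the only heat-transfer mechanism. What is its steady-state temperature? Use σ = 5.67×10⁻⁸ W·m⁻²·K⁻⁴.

T ≈ 371 K

At equilibrium, absorbed power = emitted power.
Absorbing cross-section = A = 4.440 m²; emitting surface = A = 4.440 m² (ratio 1).
εS·A_cross = εσ·A_surf·T⁴  ⇒  T⁴ = S/(1σ)   (ε cancels).
T⁴ = 1070/(1·5.67×10⁻⁸) = 1.887×10¹⁰ K⁴.
T = (1.887×10¹⁰)^(1/4).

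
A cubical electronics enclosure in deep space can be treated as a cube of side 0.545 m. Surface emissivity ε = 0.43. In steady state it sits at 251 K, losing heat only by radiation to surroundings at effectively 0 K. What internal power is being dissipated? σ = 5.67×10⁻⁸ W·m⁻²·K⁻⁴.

P ≈ 172 W

Steady state: P = εσA T⁴.
A = 6L² = 1.782 m²; T⁴ = (251)⁴ = 3.969×10⁹ K⁴.
P = 0.43 × 5.67×10⁻⁸ × 1.782 × 3.969×10⁹.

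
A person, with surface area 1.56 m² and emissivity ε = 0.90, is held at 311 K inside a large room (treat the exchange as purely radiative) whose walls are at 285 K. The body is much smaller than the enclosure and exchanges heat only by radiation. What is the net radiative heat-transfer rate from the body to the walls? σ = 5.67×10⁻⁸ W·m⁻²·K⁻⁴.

P_net ≈ 220 W

For a small grey body in a large enclosure: P_net = εσA(T_body⁴ − T_wall⁴).
A = 1.56 m²; T_body⁴ − T_wall⁴ = 9.355×10⁹ − 6.598×10⁹ = 2.757×10⁹ K⁴.
|P_net| = 0.90·5.67×10⁻⁸·1.560·2.757×10⁹.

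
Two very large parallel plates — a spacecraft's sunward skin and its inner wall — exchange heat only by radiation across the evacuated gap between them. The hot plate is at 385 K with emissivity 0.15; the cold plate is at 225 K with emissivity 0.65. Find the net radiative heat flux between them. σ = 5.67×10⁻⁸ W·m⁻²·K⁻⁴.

q ≈ 153 W/m²

For two infinite grey parallel plates, q = σ(T₁⁴ − T₂⁴)/(1/ε₁ + 1/ε₂ − 1).
T₁⁴ − T₂⁴ = 2.197×10¹⁰ − 2.563×10⁹ = 1.941×10¹⁰ K⁴.
1/ε₁ + 1/ε₂ − 1 = 6.667 + 1.538 − 1 = 7.205.
q = 5.67×10⁻⁸ × 1.941×10¹⁰ / 7.205.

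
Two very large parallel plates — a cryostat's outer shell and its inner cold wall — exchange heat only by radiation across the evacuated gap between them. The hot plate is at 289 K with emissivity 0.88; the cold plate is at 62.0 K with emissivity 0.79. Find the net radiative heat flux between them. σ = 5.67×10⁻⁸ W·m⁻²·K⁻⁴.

For two infinite grey parallel plates, q = σ(T₁⁴ − T₂⁴)/(1/ε₁ + 1/ε₂ − 1).
T₁⁴ − T₂⁴ = 6.976×10⁹ − 1.478×10⁷ = 6.961×10⁹ K⁴.
1/ε₁ + 1/ε₂ − 1 = 1.136 + 1.266 − 1 = 1.402.
q = 5.67×10⁻⁸ × 6.961×10⁹ / 1.402.

q ≈ 281 W/m²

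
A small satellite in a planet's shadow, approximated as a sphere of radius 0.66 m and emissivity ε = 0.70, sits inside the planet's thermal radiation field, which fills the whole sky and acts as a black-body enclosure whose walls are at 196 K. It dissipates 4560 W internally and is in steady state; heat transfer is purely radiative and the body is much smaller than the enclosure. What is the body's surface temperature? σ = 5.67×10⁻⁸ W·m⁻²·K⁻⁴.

T ≈ 387 K

For a small grey body in a large enclosure, net radiated power = εσA(T⁴ − T_w⁴).
Steady state: P = εσA(T⁴ − T_w⁴) with A = 4πr² = 5.474 m².
T⁴ = P/(εσA) + T_w⁴ = 4560/(0.70·5.67×10⁻⁸·5.474) + (196)⁴
    = 2.099×10¹⁰ + 1.476×10⁹ = 2.246×10¹⁰ K⁴.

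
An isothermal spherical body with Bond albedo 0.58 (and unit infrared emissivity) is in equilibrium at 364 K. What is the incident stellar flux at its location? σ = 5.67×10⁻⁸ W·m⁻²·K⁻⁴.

S ≈ 9480 W/m²

(1−a)S·πr² = σ·4πr²·T⁴ ⇒ S = 4σT⁴/(1−a).
S = 4·5.67×10⁻⁸·1.756×10¹⁰/0.420.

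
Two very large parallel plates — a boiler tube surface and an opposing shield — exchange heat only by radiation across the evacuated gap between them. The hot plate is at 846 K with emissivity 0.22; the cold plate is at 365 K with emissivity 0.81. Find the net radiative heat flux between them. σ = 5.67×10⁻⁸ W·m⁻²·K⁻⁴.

q ≈ 5870 W/m²

For two infinite grey parallel plates, q = σ(T₁⁴ − T₂⁴)/(1/ε₁ + 1/ε₂ − 1).
T₁⁴ − T₂⁴ = 5.122×10¹¹ − 1.775×10¹⁰ = 4.945×10¹¹ K⁴.
1/ε₁ + 1/ε₂ − 1 = 4.545 + 1.235 − 1 = 4.780.
q = 5.67×10⁻⁸ × 4.945×10¹¹ / 4.780.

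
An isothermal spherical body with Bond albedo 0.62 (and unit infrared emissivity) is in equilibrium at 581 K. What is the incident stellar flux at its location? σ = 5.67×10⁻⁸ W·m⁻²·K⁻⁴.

(1−a)S·πr² = σ·4πr²·T⁴ ⇒ S = 4σT⁴/(1−a).
S = 4·5.67×10⁻⁸·1.139×10¹¹/0.380.

S ≈ 68000 W/m²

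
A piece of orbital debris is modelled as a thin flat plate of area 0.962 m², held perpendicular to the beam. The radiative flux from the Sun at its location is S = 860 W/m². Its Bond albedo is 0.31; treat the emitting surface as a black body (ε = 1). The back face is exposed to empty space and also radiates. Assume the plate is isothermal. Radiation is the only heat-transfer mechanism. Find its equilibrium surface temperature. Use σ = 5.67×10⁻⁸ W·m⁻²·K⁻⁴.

T ≈ 269 K

At equilibrium, absorbed power = emitted power.
Absorbing cross-section = A = 0.9620 m²; emitting surface = 2A = 1.924 m² (ratio 2).
(1−a)S·A_cross = εσ·A_surf·T⁴  ⇒  T⁴ = (1−a)S/(2σ).
T⁴ = 0.690·860/(2·5.67×10⁻⁸) = 5.233×10⁹ K⁴.
T = (5.233×10⁹)^(1/4).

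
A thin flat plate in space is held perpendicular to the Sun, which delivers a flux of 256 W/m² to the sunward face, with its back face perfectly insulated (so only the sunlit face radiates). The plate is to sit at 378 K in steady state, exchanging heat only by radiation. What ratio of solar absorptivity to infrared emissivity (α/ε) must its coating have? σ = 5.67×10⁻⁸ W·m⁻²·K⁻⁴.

α/ε ≈ 4.52

Balance: αS·A = εσ·1A·T⁴ ⇒ α/ε = σT⁴/S.
α/ε = 5.67×10⁻⁸·(378)⁴/256 = 5.67×10⁻⁸·2.042×10¹⁰/256.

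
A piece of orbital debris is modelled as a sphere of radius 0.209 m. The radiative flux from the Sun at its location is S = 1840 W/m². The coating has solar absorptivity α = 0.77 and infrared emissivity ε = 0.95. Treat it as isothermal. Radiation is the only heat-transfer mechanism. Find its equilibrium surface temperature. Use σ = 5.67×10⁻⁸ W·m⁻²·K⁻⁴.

T ≈ 285 K

At equilibrium, absorbed power = emitted power.
Absorbing cross-section = πr² = 0.1372 m²; emitting surface = 4πr² = 0.5489 m² (ratio 4).
αS·A_cross = εσ·A_surf·T⁴  ⇒  T⁴ = αS/(ε·4σ).
T⁴ = 0.770·1840/(0.95·4·5.67×10⁻⁸) = 6.576×10⁹ K⁴.
T = (6.576×10⁹)^(1/4).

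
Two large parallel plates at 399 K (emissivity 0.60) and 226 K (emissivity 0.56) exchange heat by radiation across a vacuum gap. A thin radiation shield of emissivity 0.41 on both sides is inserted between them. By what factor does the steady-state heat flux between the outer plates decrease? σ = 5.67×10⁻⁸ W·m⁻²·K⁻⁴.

Without shield: q₀ = σΔ(T⁴)/(1/ε₁+1/ε₂−1) with denominator 2.452.
With shield the two gaps are in series; the resistances add: (1/ε₁+1/ε_s−1)+(1/ε_s+1/ε₂−1) = 3.106+3.225 = 6.330.
Heat-flux ratio q₀/q = 6.330/2.452.

factor ≈ 2.58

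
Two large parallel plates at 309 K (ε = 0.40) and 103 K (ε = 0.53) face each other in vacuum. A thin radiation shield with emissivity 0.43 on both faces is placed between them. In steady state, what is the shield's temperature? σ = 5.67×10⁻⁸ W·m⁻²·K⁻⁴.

T_s ≈ 255 K

In steady state the net flux on the hot side equals that on the cold side.
σ(T₁⁴−T_s⁴)/D₁ = σ(T_s⁴−T₂⁴)/D₂, with D₁ = 1/ε₁+1/ε_s−1 = 3.826, D₂ = 1/ε_s+1/ε₂−1 = 3.212.
Solve for T_s⁴: T_s⁴ = (D₂·T₁⁴ + D₁·T₂⁴)/(D₁+D₂) = 4.222×10⁹ K⁴.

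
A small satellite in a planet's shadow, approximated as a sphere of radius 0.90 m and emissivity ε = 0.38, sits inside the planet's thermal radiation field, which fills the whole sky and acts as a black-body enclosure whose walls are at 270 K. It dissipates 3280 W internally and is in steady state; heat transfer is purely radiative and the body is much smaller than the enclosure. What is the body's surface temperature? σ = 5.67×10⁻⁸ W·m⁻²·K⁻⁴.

T ≈ 377 K

For a small grey body in a large enclosure, net radiated power = εσA(T⁴ − T_w⁴).
Steady state: P = εσA(T⁴ − T_w⁴) with A = 4πr² = 10.18 m².
T⁴ = P/(εσA) + T_w⁴ = 3280/(0.38·5.67×10⁻⁸·10.18) + (270)⁴
    = 1.496×10¹⁰ + 5.314×10⁹ = 2.027×10¹⁰ K⁴.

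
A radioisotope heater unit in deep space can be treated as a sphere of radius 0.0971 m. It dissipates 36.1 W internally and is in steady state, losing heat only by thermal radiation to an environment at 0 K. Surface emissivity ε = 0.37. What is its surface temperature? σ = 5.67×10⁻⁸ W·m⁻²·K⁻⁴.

T ≈ 347 K

Steady state: internal power = radiated power, P = εσA T⁴.
Radiating area A = 4πr² = 0.1185 m².
T⁴ = P/(εσA) = 36.1/(0.37·5.67×10⁻⁸·0.1185) = 1.452×10¹⁰ K⁴.
T = (1.452×10¹⁰)^(1/4).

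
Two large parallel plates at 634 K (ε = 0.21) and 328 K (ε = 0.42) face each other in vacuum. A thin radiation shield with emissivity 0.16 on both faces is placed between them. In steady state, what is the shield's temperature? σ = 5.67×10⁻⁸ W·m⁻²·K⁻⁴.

In steady state the net flux on the hot side equals that on the cold side.
σ(T₁⁴−T_s⁴)/D₁ = σ(T_s⁴−T₂⁴)/D₂, with D₁ = 1/ε₁+1/ε_s−1 = 10.01, D₂ = 1/ε_s+1/ε₂−1 = 7.631.
Solve for T_s⁴: T_s⁴ = (D₂·T₁⁴ + D₁·T₂⁴)/(D₁+D₂) = 7.645×10¹⁰ K⁴.

T_s ≈ 526 K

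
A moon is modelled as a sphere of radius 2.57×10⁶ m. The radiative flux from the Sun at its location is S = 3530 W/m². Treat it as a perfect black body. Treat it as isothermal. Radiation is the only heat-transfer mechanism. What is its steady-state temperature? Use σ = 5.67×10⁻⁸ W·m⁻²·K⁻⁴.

T ≈ 353 K

At equilibrium, absorbed power = emitted power.
Absorbing cross-section = πr² = 2.075×10¹³ m²; emitting surface = 4πr² = 8.300×10¹³ m² (ratio 4).
S·A_cross = εσ·A_surf·T⁴  ⇒  T⁴ = S/(4σ).
T⁴ = 1.00·3530/(4·5.67×10⁻⁸) = 1.556×10¹⁰ K⁴.
T = (1.556×10¹⁰)^(1/4).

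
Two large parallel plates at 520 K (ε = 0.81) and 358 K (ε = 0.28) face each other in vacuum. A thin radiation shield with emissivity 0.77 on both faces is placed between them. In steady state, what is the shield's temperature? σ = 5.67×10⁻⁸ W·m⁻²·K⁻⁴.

T_s ≈ 489 K

In steady state the net flux on the hot side equals that on the cold side.
σ(T₁⁴−T_s⁴)/D₁ = σ(T_s⁴−T₂⁴)/D₂, with D₁ = 1/ε₁+1/ε_s−1 = 1.533, D₂ = 1/ε_s+1/ε₂−1 = 3.870.
Solve for T_s⁴: T_s⁴ = (D₂·T₁⁴ + D₁·T₂⁴)/(D₁+D₂) = 5.703×10¹⁰ K⁴.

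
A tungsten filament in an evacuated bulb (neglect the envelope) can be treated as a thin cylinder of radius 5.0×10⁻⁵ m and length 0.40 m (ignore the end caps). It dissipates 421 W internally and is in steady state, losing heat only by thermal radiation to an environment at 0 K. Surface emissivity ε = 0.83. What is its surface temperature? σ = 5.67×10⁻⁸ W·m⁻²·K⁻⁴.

T ≈ 2900 K

Steady state: internal power = radiated power, P = εσA T⁴.
Radiating area A = 2πrL = 1.257×10⁻⁴ m².
T⁴ = P/(εσA) = 421/(0.83·5.67×10⁻⁸·1.257×10⁻⁴) = 7.119×10¹³ K⁴.
T = (7.119×10¹³)^(1/4).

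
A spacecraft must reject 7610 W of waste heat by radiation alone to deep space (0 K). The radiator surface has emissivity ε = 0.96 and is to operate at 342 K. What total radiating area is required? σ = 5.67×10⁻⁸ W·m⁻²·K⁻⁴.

A ≈ 10.2 m²

P = εσA T⁴ ⇒ A = P/(εσT⁴).
T⁴ = 1.368×10¹⁰ K⁴.
A = 7610/(0.96 × 5.67×10⁻⁸ × 1.368×10¹⁰).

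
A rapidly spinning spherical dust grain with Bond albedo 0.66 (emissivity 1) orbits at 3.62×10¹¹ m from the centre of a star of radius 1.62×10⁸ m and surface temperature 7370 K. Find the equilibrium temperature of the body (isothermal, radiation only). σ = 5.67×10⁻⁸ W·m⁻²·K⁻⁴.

The star's surface emits σT_*⁴; at distance d the flux is S = σT_*⁴(R_*/d)².
S = 5.67×10⁻⁸·(7370)⁴·(1.62×10⁸/3.62×10¹¹)² = 33.50 W/m².
For an isothermal sphere T⁴ = (1−a)S/(4σ) = 5.022×10⁷ K⁴.

T ≈ 84.2 K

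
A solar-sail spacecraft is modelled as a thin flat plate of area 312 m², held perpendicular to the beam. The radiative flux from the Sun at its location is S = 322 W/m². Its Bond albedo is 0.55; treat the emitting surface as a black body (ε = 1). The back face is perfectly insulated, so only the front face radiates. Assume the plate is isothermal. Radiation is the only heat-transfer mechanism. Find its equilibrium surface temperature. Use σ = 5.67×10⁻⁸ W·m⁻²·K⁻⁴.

At equilibrium, absorbed power = emitted power.
Absorbing cross-section = A = 312.0 m²; emitting surface = A = 312.0 m² (ratio 1).
(1−a)S·A_cross = εσ·A_surf·T⁴  ⇒  T⁴ = (1−a)S/(1σ).
T⁴ = 0.450·322/(1·5.67×10⁻⁸) = 2.556×10⁹ K⁴.
T = (2.556×10⁹)^(1/4).

T ≈ 225 K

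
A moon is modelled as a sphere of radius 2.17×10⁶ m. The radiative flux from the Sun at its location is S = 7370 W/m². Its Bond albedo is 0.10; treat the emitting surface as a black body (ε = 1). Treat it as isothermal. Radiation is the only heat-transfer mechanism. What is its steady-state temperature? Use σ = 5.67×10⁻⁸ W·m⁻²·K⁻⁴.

T ≈ 414 K

At equilibrium, absorbed power = emitted power.
Absorbing cross-section = πr² = 1.479×10¹³ m²; emitting surface = 4πr² = 5.917×10¹³ m² (ratio 4).
(1−a)S·A_cross = εσ·A_surf·T⁴  ⇒  T⁴ = (1−a)S/(4σ).
T⁴ = 0.900·7370/(4·5.67×10⁻⁸) = 2.925×10¹⁰ K⁴.
T = (2.925×10¹⁰)^(1/4).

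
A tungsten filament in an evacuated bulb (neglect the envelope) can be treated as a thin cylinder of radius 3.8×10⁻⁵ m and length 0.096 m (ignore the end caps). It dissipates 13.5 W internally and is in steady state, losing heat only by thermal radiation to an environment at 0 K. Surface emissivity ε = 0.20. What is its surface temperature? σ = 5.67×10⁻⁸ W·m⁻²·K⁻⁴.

Steady state: internal power = radiated power, P = εσA T⁴.
Radiating area A = 2πrL = 2.292×10⁻⁵ m².
T⁴ = P/(εσA) = 13.5/(0.20·5.67×10⁻⁸·2.292×10⁻⁵) = 5.194×10¹³ K⁴.
T = (5.194×10¹³)^(1/4).

T ≈ 2680 K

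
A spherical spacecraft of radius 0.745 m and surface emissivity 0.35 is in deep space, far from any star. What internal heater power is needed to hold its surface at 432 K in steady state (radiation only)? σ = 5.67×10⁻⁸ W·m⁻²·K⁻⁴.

P ≈ 4820 W

P = εσ·4πr²·T⁴.
4πr² = 6.975 m²; T⁴ = 3.483×10¹⁰ K⁴.
P = 0.35·5.67×10⁻⁸·6.975·3.483×10¹⁰.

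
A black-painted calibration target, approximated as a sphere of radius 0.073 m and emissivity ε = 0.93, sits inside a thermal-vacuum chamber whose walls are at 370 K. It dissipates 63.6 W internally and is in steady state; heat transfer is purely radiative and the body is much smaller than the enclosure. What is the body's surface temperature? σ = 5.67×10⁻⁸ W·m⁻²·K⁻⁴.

T ≈ 438 K

For a small grey body in a large enclosure, net radiated power = εσA(T⁴ − T_w⁴).
Steady state: P = εσA(T⁴ − T_w⁴) with A = 4πr² = 0.06697 m².
T⁴ = P/(εσA) + T_w⁴ = 63.6/(0.93·5.67×10⁻⁸·0.06697) + (370)⁴
    = 1.801×10¹⁰ + 1.874×10¹⁰ = 3.675×10¹⁰ K⁴.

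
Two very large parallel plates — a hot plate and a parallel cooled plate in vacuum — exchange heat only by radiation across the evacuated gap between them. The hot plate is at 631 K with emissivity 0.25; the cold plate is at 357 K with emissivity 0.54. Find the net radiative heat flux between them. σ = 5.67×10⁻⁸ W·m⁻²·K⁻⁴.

For two infinite grey parallel plates, q = σ(T₁⁴ − T₂⁴)/(1/ε₁ + 1/ε₂ − 1).
T₁⁴ − T₂⁴ = 1.585×10¹¹ − 1.624×10¹⁰ = 1.423×10¹¹ K⁴.
1/ε₁ + 1/ε₂ − 1 = 4.000 + 1.852 − 1 = 4.852.
q = 5.67×10⁻⁸ × 1.423×10¹¹ / 4.852.

q ≈ 1660 W/m²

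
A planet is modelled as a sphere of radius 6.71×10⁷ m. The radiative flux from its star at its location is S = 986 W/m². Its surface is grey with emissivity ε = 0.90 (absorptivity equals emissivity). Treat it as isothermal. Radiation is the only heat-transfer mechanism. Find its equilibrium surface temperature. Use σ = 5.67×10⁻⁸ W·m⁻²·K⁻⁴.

At equilibrium, absorbed power = emitted power.
Absorbing cross-section = πr² = 1.414×10¹⁶ m²; emitting surface = 4πr² = 5.658×10¹⁶ m² (ratio 4).
εS·A_cross = εσ·A_surf·T⁴  ⇒  T⁴ = S/(4σ)   (ε cancels).
T⁴ = 986/(4·5.67×10⁻⁸) = 4.347×10⁹ K⁴.
T = (4.347×10⁹)^(1/4).

T ≈ 257 K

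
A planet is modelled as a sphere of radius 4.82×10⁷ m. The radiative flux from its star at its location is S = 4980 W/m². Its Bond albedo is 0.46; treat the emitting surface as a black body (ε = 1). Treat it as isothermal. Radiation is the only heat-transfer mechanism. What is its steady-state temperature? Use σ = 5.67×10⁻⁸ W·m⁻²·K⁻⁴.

At equilibrium, absorbed power = emitted power.
Absorbing cross-section = πr² = 7.299×10¹⁵ m²; emitting surface = 4πr² = 2.919×10¹⁶ m² (ratio 4).
(1−a)S·A_cross = εσ·A_surf·T⁴  ⇒  T⁴ = (1−a)S/(4σ).
T⁴ = 0.540·4980/(4·5.67×10⁻⁸) = 1.186×10¹⁰ K⁴.
T = (1.186×10¹⁰)^(1/4).

T ≈ 330 K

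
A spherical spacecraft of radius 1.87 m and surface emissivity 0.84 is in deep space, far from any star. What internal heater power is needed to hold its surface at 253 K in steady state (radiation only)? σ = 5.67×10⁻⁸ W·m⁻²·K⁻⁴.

P ≈ 8580 W

P = εσ·4πr²·T⁴.
4πr² = 43.94 m²; T⁴ = 4.097×10⁹ K⁴.
P = 0.84·5.67×10⁻⁸·43.94·4.097×10⁹.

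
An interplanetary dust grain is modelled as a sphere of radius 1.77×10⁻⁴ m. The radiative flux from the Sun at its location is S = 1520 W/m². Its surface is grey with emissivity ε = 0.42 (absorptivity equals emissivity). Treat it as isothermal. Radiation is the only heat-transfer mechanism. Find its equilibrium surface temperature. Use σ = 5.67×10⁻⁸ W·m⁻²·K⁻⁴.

At equilibrium, absorbed power = emitted power.
Absorbing cross-section = πr² = 9.842×10⁻⁸ m²; emitting surface = 4πr² = 3.937×10⁻⁷ m² (ratio 4).
εS·A_cross = εσ·A_surf·T⁴  ⇒  T⁴ = S/(4σ)   (ε cancels).
T⁴ = 1520/(4·5.67×10⁻⁸) = 6.702×10⁹ K⁴.
T = (6.702×10⁹)^(1/4).

T ≈ 286 K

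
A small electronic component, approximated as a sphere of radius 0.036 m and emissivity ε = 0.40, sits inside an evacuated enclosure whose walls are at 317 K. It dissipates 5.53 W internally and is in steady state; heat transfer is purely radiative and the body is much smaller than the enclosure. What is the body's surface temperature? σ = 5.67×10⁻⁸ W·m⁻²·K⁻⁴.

For a small grey body in a large enclosure, net radiated power = εσA(T⁴ − T_w⁴).
Steady state: P = εσA(T⁴ − T_w⁴) with A = 4πr² = 0.01629 m².
T⁴ = P/(εσA) + T_w⁴ = 5.53/(0.40·5.67×10⁻⁸·0.01629) + (317)⁴
    = 1.497×10¹⁰ + 1.010×10¹⁰ = 2.507×10¹⁰ K⁴.

T ≈ 398 K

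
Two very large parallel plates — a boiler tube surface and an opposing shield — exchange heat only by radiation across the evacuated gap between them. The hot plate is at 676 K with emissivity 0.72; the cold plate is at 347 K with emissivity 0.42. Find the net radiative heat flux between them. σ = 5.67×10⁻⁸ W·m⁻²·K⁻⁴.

q ≈ 3980 W/m²

For two infinite grey parallel plates, q = σ(T₁⁴ − T₂⁴)/(1/ε₁ + 1/ε₂ − 1).
T₁⁴ − T₂⁴ = 2.088×10¹¹ − 1.450×10¹⁰ = 1.943×10¹¹ K⁴.
1/ε₁ + 1/ε₂ − 1 = 1.389 + 2.381 − 1 = 2.770.
q = 5.67×10⁻⁸ × 1.943×10¹¹ / 2.770.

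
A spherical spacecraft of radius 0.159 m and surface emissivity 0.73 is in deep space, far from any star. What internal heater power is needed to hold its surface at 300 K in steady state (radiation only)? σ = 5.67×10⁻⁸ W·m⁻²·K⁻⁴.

P ≈ 107 W

P = εσ·4πr²·T⁴.
4πr² = 0.3177 m²; T⁴ = 8.100×10⁹ K⁴.
P = 0.73·5.67×10⁻⁸·0.3177·8.100×10⁹.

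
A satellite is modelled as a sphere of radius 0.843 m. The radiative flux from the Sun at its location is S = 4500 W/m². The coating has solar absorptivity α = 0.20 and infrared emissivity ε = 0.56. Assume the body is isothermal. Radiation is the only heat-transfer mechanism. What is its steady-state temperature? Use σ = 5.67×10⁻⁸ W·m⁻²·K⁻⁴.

At equilibrium, absorbed power = emitted power.
Absorbing cross-section = πr² = 2.233 m²; emitting surface = 4πr² = 8.930 m² (ratio 4).
αS·A_cross = εσ·A_surf·T⁴  ⇒  T⁴ = αS/(ε·4σ).
T⁴ = 0.200·4500/(0.56·4·5.67×10⁻⁸) = 7.086×10⁹ K⁴.
T = (7.086×10⁹)^(1/4).

T ≈ 290 K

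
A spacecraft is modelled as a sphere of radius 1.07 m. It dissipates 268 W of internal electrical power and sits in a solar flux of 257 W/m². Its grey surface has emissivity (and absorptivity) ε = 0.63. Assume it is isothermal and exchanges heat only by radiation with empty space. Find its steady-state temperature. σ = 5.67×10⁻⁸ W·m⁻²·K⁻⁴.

T ≈ 202 K

At steady state, absorbed solar power + internal power = radiated power.
Absorbed: α·S·A_cross = 0.63·257·3.597 = 582.4 W (cross-section πr²).
Total input = 582.4 + 268 = 850.4 W.
Radiated: εσ·A_surf·T⁴ with A_surf = 4πr² = 14.39 m².
T⁴ = 850.4/(0.63·5.67×10⁻⁸·14.39) = 1.655×10⁹ K⁴.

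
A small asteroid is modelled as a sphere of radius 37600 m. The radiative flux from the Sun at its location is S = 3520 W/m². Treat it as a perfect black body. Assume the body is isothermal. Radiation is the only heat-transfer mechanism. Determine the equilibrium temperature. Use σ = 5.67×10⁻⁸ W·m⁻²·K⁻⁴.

At equilibrium, absorbed power = emitted power.
Absorbing cross-section = πr² = 4.441×10⁹ m²; emitting surface = 4πr² = 1.777×10¹⁰ m² (ratio 4).
S·A_cross = εσ·A_surf·T⁴  ⇒  T⁴ = S/(4σ).
T⁴ = 1.00·3520/(4·5.67×10⁻⁸) = 1.552×10¹⁰ K⁴.
T = (1.552×10¹⁰)^(1/4).

T ≈ 353 K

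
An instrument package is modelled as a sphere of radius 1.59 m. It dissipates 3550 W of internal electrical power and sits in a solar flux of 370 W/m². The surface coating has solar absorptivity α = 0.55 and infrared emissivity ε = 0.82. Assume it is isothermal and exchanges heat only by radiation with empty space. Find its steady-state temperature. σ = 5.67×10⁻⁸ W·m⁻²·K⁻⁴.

At steady state, absorbed solar power + internal power = radiated power.
Absorbed: α·S·A_cross = 0.55·370·7.942 = 1616 W (cross-section πr²).
Total input = 1616 + 3550 = 5166 W.
Radiated: εσ·A_surf·T⁴ with A_surf = 4πr² = 31.77 m².
T⁴ = 5166/(0.82·5.67×10⁻⁸·31.77) = 3.498×10⁹ K⁴.

T ≈ 243 K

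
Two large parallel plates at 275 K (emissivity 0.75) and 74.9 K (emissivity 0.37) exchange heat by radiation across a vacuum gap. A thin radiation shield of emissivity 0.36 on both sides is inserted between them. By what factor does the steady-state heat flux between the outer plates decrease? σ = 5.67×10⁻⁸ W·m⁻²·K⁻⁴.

Without shield: q₀ = σΔ(T⁴)/(1/ε₁+1/ε₂−1) with denominator 3.036.
With shield the two gaps are in series; the resistances add: (1/ε₁+1/ε_s−1)+(1/ε_s+1/ε₂−1) = 3.111+4.480 = 7.592.
Heat-flux ratio q₀/q = 7.592/3.036.

factor ≈ 2.50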